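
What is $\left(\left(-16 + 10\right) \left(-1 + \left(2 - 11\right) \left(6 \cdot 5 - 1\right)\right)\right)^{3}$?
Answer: $3884701248$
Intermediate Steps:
$\left(\left(-16 + 10\right) \left(-1 + \left(2 - 11\right) \left(6 \cdot 5 - 1\right)\right)\right)^{3} = \left(- 6 \left(-1 - 9 \left(30 - 1\right)\right)\right)^{3} = \left(- 6 \left(-1 - 261\right)\right)^{3} = \left(\left(-6\right) \left(-262\right)\right)^{3} = 1572^{3} = 3884701248$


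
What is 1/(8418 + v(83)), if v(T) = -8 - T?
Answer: 1/8327 ≈ 0.00012009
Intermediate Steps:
1/(8418 + v(83)) = 1/(8418 + (-8 - 1*83)) = 1/(8418 + (-8 - 83)) = 1/(8418 - 91) = 1/8327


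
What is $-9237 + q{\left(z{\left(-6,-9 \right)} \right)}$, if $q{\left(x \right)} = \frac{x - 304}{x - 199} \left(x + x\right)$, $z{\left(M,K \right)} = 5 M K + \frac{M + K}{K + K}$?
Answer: $- \frac{12266816}{1293} \approx -9487.1$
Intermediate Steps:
$z{\left(M,K \right)} = \frac{K + M}{2 K} + 5 K M$ ($z{\left(M,K \right)} = 5 K M + \frac{K + M}{2 K} = \frac{K + M}{2 K} + 5 K M$)
$q{\left(x \right)} = \frac{2 x \left(-304 + x\right)}{-199 + x}$ ($q{\left(x \right)} = \frac{-304 + x}{-199 + x} 2 x = \frac{2 x \left(-304 + x\right)}{-199 + x}$)
$-9237 + q{\left(z{\left(-6,-9 \right)} \right)} = -9237 + \frac{2 \frac{-6 - 9 \left(1 + 10 \left(-9\right) \left(-6\right)\right)}{2 \left(-9\right)} \left(-304 + \frac{-6 - 9 \left(1 + 10 \left(-9\right) \left(-6\right)\right)}{2 \left(-9\right)}\right)}{-199 + \frac{-6 - 9 \left(1 + 10 \left(-9\right) \left(-6\right)\right)}{2 \left(-9\right)}} = -9237 + \frac{2 \cdot \frac{1}{2} \left(- \frac{1}{9}\right) \left(-6 - 9 \left(1 + 540\right)\right) \left(-304 + \frac{1}{2} \left(- \frac{1}{9}\right) \left(-6 - 9 \left(1 + 540\right)\right)\right)}{-199 + \frac{1}{2} \left(- \frac{1}{9}\right) \left(-6 - 9 \left(1 + 540\right)\right)} = -9237 + \frac{2 \cdot \frac{1}{2} \left(- \frac{1}{9}\right) \left(-6 - 4869\right) \left(-304 + \frac{1}{2} \left(- \frac{1}{9}\right) \left(-6 - 4869\right)\right)}{-199 + \frac{1}{2} \left(- \frac{1}{9}\right) \left(-6 - 4869\right)} = -9237 + \frac{2 \cdot \frac{1}{2} \left(- \frac{1}{9}\right) \left(-4875\right) \left(-304 + \frac{1}{2} \left(- \frac{1}{9}\right) \left(-4875\right)\right)}{-199 + \frac{1}{2} \left(- \frac{1}{9}\right) \left(-4875\right)} = -9237 + 2 \cdot \frac{1625}{6} \frac{1}{-199 + \frac{1625}{6}} \left(-304 + \frac{1625}{6}\right) = -9237 + 2 \cdot \frac{1625}{6} \frac{1}{\frac{431}{6}} \left(- \frac{199}{6}\right) = -9237 + 2 \cdot \frac{1625}{6} \cdot \frac{6}{431} \left(- \frac{199}{6}\right) = -9237 - \frac{323375}{1293} = - \frac{12266816}{1293}$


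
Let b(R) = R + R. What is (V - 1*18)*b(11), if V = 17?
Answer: -22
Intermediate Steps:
b(R) = 2*R
(V - 1*18)*b(11) = (17 - 1*18)*(2*11) = (17 - 18)*22 = -1*22 = -22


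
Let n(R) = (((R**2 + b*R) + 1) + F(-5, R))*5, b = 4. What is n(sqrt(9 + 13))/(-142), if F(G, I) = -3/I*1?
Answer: -115/142 - 425*sqrt(22)/3124 ≈ -1.4480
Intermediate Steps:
F(G, I) = -3/I
n(R) = 5 - 15/R + 5*R**2 + 20*R (n(R) = (((R**2 + 4*R) + 1) - 3/R)*5 = ((1 + R**2 + 4*R) - 3/R)*5 = (1 + R**2 - 3/R + 4*R)*5 = 5 - 15/R + 5*R**2 + 20*R)
n(sqrt(9 + 13))/(-142) = (5 - 15/sqrt(9 + 13) + 5*(sqrt(9 + 13))**2 + 20*sqrt(9 + 13))/(-142) = (5 - 15*sqrt(22)/22 + 5*(sqrt(22))**2 + 20*sqrt(22))*(-1/142) = (5 - 15*sqrt(22)/22 + 5*22 + 20*sqrt(22))*(-1/142) = (5 - 15*sqrt(22)/22 + 110 + 20*sqrt(22))*(-1/142) = (115 + 425*sqrt(22)/22)*(-1/142) = -115/142 - 425*sqrt(22)/3124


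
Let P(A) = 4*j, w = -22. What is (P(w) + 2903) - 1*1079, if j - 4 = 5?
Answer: 1860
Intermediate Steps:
j = 9 (j = 4 + 5 = 9)
P(A) = 36 (P(A) = 4*9 = 36)
(P(w) + 2903) - 1*1079 = (36 + 2903) - 1*1079 = 2939 - 1079 = 1860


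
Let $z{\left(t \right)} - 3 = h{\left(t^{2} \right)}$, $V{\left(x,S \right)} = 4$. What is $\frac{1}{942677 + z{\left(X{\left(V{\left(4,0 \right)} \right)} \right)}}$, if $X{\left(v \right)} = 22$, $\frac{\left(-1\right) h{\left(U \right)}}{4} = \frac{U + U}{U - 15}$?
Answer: $\frac{469}{442113048} \approx 1.0608 \cdot 10^{-6}$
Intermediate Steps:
$h{\left(U \right)} = - \frac{8 U}{-15 + U}$ ($h{\left(U \right)} = - 4 \frac{U + U}{U - 15} = - 4 \frac{2 U}{-15 + U} = - \frac{8 U}{-15 + U}$)
$z{\left(t \right)} = 3 - \frac{8 t^{2}}{-15 + t^{2}}$
$\frac{1}{942677 + z{\left(X{\left(V{\left(4,0 \right)} \right)} \right)}} = \frac{1}{942677 + \frac{5 \left(-9 - 22^{2}\right)}{-15 + 22^{2}}} = \frac{1}{942677 + \frac{5 \left(-9 - 484\right)}{-15 + 484}} = \frac{1}{942677 + \frac{5 \left(-9 - 484\right)}{469}} = \frac{1}{942677 + 5 \cdot \frac{1}{469} \left(-493\right)} = \frac{1}{942677 - \frac{2465}{469}} = \frac{1}{\frac{442113048}{469}} = \frac{469}{442113048}$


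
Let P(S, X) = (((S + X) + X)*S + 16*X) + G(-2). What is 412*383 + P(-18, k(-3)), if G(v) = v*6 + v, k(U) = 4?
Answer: 158026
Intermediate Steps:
G(v) = 7*v (G(v) = 6*v + v = 7*v)
P(S, X) = -14 + 16*X + S*(S + 2*X) (P(S, X) = (((S + X) + X)*S + 16*X) + 7*(-2) = ((S + 2*X)*S + 16*X) - 14 = (S*(S + 2*X) + 16*X) - 14 = (16*X + S*(S + 2*X)) - 14 = -14 + 16*X + S*(S + 2*X))
412*383 + P(-18, k(-3)) = 412*383 + (-14 + (-18)² + 16*4 + 2*(-18)*4) = 157796 + (-14 + 324 + 64 - 144) = 157796 + 230 = 158026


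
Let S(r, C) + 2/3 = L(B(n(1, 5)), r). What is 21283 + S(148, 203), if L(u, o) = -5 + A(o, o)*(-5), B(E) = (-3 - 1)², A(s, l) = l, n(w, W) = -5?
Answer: 61612/3 ≈ 20537.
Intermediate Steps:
B(E) = 16 (B(E) = (-4)² = 16)
L(u, o) = -5 - 5*o (L(u, o) = -5 + o*(-5) = -5 - 5*o)
S(r, C) = -17/3 - 5*r (S(r, C) = -⅔ + (-5 - 5*r) = -17/3 - 5*r)
21283 + S(148, 203) = 21283 + (-17/3 - 5*148) = 21283 + (-17/3 - 740) = 21283 - 2237/3 = 61612/3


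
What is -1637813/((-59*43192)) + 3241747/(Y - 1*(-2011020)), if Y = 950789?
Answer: 13111923932733/7547660805352 ≈ 1.7372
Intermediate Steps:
-1637813/((-59*43192)) + 3241747/(Y - 1*(-2011020)) = -1637813/((-59*43192)) + 3241747/(950789 - 1*(-2011020)) = -1637813/(-2548328) + 3241747/(950789 + 2011020) = -1637813*(-1/2548328) + 3241747/2961809 = 1637813/2548328 + 3241747*(1/2961809) = 1637813/2548328 + 3241747/2961809 = 13111923932733/7547660805352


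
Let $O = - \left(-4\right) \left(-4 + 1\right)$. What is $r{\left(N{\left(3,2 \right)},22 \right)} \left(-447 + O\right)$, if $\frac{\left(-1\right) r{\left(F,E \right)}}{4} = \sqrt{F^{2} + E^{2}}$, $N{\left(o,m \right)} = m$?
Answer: $3672 \sqrt{122} \approx 40559.0$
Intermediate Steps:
$O = -12$ ($O = - \left(-4\right) \left(-3\right) = \left(-1\right) 12 = -12$)
$r{\left(F,E \right)} = - 4 \sqrt{E^{2} + F^{2}}$ ($r{\left(F,E \right)} = - 4 \sqrt{F^{2} + E^{2}} = - 4 \sqrt{E^{2} + F^{2}}$)
$r{\left(N{\left(3,2 \right)},22 \right)} \left(-447 + O\right) = - 4 \sqrt{22^{2} + 2^{2}} \left(-447 - 12\right) = - 4 \sqrt{484 + 4} \left(-459\right) = - 4 \sqrt{488} \left(-459\right) = - 4 \cdot 2 \sqrt{122} \left(-459\right) = - 8 \sqrt{122} \left(-459\right) = 3672 \sqrt{122}$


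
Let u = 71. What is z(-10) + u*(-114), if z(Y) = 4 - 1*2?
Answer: -8092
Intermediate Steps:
z(Y) = 2 (z(Y) = 4 - 2 = 2)
z(-10) + u*(-114) = 2 + 71*(-114) = 2 - 8094 = -8092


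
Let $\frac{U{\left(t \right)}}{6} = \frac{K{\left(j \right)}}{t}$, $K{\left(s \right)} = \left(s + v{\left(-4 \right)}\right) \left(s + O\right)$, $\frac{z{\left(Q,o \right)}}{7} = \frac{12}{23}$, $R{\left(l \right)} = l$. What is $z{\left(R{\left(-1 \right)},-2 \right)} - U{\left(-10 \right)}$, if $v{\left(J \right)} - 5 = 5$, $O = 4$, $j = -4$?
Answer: $\frac{84}{23} \approx 3.6522$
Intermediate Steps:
$z{\left(Q,o \right)} = \frac{84}{23}$ ($z{\left(Q,o \right)} = 7 \cdot \frac{12}{23} = \frac{84}{23}$)
$v{\left(J \right)} = 10$ ($v{\left(J \right)} = 5 + 5 = 10$)
$K{\left(s \right)} = \left(4 + s\right) \left(10 + s\right)$ ($K{\left(s \right)} = \left(s + 10\right) \left(s + 4\right) = \left(10 + s\right) \left(4 + s\right) = \left(4 + s\right) \left(10 + s\right)$)
$U{\left(t \right)} = 0$ ($U{\left(t \right)} = 6 \frac{40 + \left(-4\right)^{2} + 14 \left(-4\right)}{t} = 6 \frac{40 + 16 - 56}{t} = 6 \frac{0}{t} = 6 \cdot 0 = 0$)
$z{\left(R{\left(-1 \right)},-2 \right)} - U{\left(-10 \right)} = \frac{84}{23} - 0 = \frac{84}{23} + 0 = \frac{84}{23}$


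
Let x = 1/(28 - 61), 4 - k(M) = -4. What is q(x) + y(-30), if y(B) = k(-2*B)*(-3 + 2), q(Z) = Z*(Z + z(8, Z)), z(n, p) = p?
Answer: -8710/1089 ≈ -7.9982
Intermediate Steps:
k(M) = 8 (k(M) = 4 - 1*(-4) = 4 + 4 = 8)
x = -1/33 (x = 1/(-33) = -1/33 ≈ -0.030303)
q(Z) = 2*Z**2 (q(Z) = Z*(Z + Z) = Z*(2*Z) = 2*Z**2)
y(B) = -8 (y(B) = 8*(-3 + 2) = 8*(-1) = -8)
q(x) + y(-30) = 2*(-1/33)**2 - 8 = 2*(1/1089) - 8 = 2/1089 - 8 = -8710/1089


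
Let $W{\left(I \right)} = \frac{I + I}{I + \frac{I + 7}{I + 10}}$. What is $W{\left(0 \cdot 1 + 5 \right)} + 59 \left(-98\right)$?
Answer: $- \frac{167628}{29} \approx -5780.3$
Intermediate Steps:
$W{\left(I \right)} = \frac{2 I}{I + \frac{7 + I}{10 + I}}$
$W{\left(0 \cdot 1 + 5 \right)} + 59 \left(-98\right) = \frac{2 \left(0 \cdot 1 + 5\right) \left(10 + \left(0 \cdot 1 + 5\right)\right)}{7 + \left(0 \cdot 1 + 5\right)^{2} + 11 \left(0 \cdot 1 + 5\right)} + 59 \left(-98\right) = \frac{2 \left(0 + 5\right) \left(10 + \left(0 + 5\right)\right)}{7 + \left(0 + 5\right)^{2} + 11 \left(0 + 5\right)} - 5782 = 2 \cdot 5 \frac{1}{7 + 5^{2} + 11 \cdot 5} \left(10 + 5\right) - 5782 = 2 \cdot 5 \frac{1}{7 + 25 + 55} \cdot 15 - 5782 = 2 \cdot 5 \cdot \frac{1}{87} \cdot 15 - 5782 = \frac{50}{29} - 5782 = - \frac{167628}{29}$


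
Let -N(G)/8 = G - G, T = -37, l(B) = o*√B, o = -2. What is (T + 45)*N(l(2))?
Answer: 0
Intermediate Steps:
l(B) = -2*√B
N(G) = 0 (N(G) = -8*(G - G) = -8*0 = 0)
(T + 45)*N(l(2)) = (-37 + 45)*0 = 8*0 = 0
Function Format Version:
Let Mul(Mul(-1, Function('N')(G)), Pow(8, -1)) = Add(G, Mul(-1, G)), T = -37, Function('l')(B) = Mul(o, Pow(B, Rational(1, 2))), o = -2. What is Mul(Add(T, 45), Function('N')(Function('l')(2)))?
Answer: 0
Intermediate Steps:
Function('l')(B) = Mul(-2, Pow(B, Rational(1, 2)))
Function('N')(G) = 0 (Function('N')(G) = Mul(-8, Add(G, Mul(-1, G))) = Mul(-8, 0) = 0)
Mul(Add(T, 45), Function('N')(Function('l')(2))) = Mul(Add(-37, 45), 0) = Mul(8, 0) = 0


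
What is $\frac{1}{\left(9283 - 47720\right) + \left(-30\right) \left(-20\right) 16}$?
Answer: $- \frac{1}{28837} \approx -3.4678 \cdot 10^{-5}$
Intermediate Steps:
$\frac{1}{\left(9283 - 47720\right) + \left(-30\right) \left(-20\right) 16} = \frac{1}{\left(9283 - 47720\right) + 600 \cdot 16} = \frac{1}{-38437 + 9600} = \frac{1}{-28837} = - \frac{1}{28837}$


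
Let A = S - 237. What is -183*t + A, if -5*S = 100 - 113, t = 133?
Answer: -122867/5 ≈ -24573.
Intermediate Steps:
S = 13/5 (S = -(100 - 113)/5 = -1/5*(-13) = 13/5 ≈ 2.6000)
A = -1172/5 (A = 13/5 - 237 = -1172/5 ≈ -234.40)
-183*t + A = -183*133 - 1172/5 = -24339 - 1172/5 = -122867/5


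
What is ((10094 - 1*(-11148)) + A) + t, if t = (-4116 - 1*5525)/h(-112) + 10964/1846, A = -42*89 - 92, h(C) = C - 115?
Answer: 3658322709/209521 ≈ 17460.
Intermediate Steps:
h(C) = -115 + C
A = -3830 (A = -3738 - 92 = -3830)
t = 10143057/209521 (t = (-4116 - 1*5525)/(-115 - 112) + 10964/1846 = (-4116 - 5525)/(-227) + 10964*(1/1846) = -9641*(-1/227) + 5482/923 = 9641/227 + 5482/923 = 10143057/209521 ≈ 48.411)
((10094 - 1*(-11148)) + A) + t = ((10094 - 1*(-11148)) - 3830) + 10143057/209521 = ((10094 + 11148) - 3830) + 10143057/209521 = (21242 - 3830) + 10143057/209521 = 17412 + 10143057/209521 = 3658322709/209521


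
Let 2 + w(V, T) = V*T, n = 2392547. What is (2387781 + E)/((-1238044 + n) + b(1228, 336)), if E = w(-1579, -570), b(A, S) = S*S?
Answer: 469687/181057 ≈ 2.5941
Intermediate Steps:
w(V, T) = -2 + T*V (w(V, T) = -2 + V*T = -2 + T*V)
b(A, S) = S²
E = 900028 (E = -2 - 570*(-1579) = -2 + 900030 = 900028)
(2387781 + E)/((-1238044 + n) + b(1228, 336)) = (2387781 + 900028)/((-1238044 + 2392547) + 336²) = 3287809/(1154503 + 112896) = 3287809/1267399 = 3287809*(1/1267399) = 469687/181057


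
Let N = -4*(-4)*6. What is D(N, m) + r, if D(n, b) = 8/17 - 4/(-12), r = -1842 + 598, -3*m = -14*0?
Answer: -63403/51 ≈ -1243.2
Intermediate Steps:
m = 0 (m = -(-14)*0/3 = -⅓*0 = 0)
r = -1244
N = 96 (N = 16*6 = 96)
D(n, b) = 41/51 (D(n, b) = 8*(1/17) - 4*(-1/12) = 8/17 + ⅓ = 41/51)
D(N, m) + r = 41/51 - 1244 = -63403/51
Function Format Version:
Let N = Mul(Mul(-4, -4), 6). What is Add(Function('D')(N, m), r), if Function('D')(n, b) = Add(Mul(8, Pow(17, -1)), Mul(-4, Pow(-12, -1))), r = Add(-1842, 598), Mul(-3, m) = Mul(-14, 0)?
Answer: Rational(-63403, 51) ≈ -1243.2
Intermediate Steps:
m = 0 (m = Mul(Rational(-1, 3), Mul(-14, 0)) = Mul(Rational(-1, 3), 0) = 0)
r = -1244
N = 96 (N = Mul(16, 6) = 96)
Function('D')(n, b) = Rational(41, 51) (Function('D')(n, b) = Add(Mul(8, Rational(1, 17)), Mul(-4, Rational(-1, 12))) = Add(Rational(8, 17), Rational(1, 3)) = Rational(41, 51))
Add(Function('D')(N, m), r) = Add(Rational(41, 51), -1244) = Rational(-63403, 51)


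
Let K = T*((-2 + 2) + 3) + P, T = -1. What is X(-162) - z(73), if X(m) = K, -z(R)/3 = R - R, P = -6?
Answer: -9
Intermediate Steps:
z(R) = 0 (z(R) = -3*(R - R) = -3*0 = 0)
K = -9 (K = -((-2 + 2) + 3) - 6 = -(0 + 3) - 6 = -1*3 - 6 = -3 - 6 = -9)
X(m) = -9
X(-162) - z(73) = -9 - 1*0 = -9 + 0 = -9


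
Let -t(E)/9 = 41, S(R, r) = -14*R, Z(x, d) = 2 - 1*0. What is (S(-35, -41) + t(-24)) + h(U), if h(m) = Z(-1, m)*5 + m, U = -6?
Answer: 125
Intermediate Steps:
Z(x, d) = 2 (Z(x, d) = 2 + 0 = 2)
h(m) = 10 + m (h(m) = 2*5 + m = 10 + m)
t(E) = -369 (t(E) = -9*41 = -369)
(S(-35, -41) + t(-24)) + h(U) = (-14*(-35) - 369) + (10 - 6) = (490 - 369) + 4 = 121 + 4 = 125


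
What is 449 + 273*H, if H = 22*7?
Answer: 42491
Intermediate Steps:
H = 154
449 + 273*H = 449 + 273*154 = 449 + 42042 = 42491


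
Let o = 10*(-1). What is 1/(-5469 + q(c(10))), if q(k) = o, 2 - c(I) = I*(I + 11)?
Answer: -1/5479 ≈ -0.00018252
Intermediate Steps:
o = -10
c(I) = 2 - I*(11 + I) (c(I) = 2 - I*(I + 11) = 2 - I*(11 + I))
q(k) = -10
1/(-5469 + q(c(10))) = 1/(-5469 - 10) = 1/(-5479) = -1/5479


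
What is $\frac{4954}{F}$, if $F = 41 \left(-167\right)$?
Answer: $- \frac{4954}{6847} \approx -0.72353$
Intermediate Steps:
$F = -6847$
$\frac{4954}{F} = \frac{4954}{-6847} = 4954 \left(- \frac{1}{6847}\right) = - \frac{4954}{6847}$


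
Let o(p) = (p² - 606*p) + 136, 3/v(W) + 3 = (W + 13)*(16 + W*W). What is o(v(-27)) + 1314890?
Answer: 143137297036917/108847489 ≈ 1.3150e+6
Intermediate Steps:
v(W) = 3/(-3 + (13 + W)*(16 + W²)) (v(W) = 3/(-3 + (W + 13)*(16 + W*W)) = 3/(-3 + (13 + W)*(16 + W²)))
o(p) = 136 + p² - 606*p
o(v(-27)) + 1314890 = (136 + (3/(205 + (-27)³ + 13*(-27)² + 16*(-27)))² - 1818/(205 + (-27)³ + 13*(-27)² + 16*(-27))) + 1314890 = (136 + (3/(205 - 19683 + 13*729 - 432))² - 1818/(205 - 19683 + 13*729 - 432)) + 1314890 = (136 + (3/(205 - 19683 + 9477 - 432))² - 1818/(205 - 19683 + 9477 - 432)) + 1314890 = (136 + (3/(-10433))² - 1818/(-10433)) + 1314890 = (136 + (3*(-1/10433))² - 1818*(-1)/10433) + 1314890 = (136 + (-3/10433)² - 606*(-3/10433)) + 1314890 = (136 + 9/108847489 + 1818/10433) + 1314890 = 14822225707/108847489 + 1314890 = 143137297036917/108847489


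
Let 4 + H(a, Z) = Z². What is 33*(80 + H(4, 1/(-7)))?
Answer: 122925/49 ≈ 2508.7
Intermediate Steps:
H(a, Z) = -4 + Z²
33*(80 + H(4, 1/(-7))) = 33*(80 + (-4 + (1/(-7))²)) = 33*(80 + (-4 + (-⅐)²)) = 33*(80 + (-4 + 1/49)) = 33*(80 - 195/49) = 33*(3725/49) = 122925/49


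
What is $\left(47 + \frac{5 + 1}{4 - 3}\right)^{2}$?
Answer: $2809$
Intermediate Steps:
$\left(47 + \frac{5 + 1}{4 - 3}\right)^{2} = \left(47 + \frac{6}{1}\right)^{2} = \left(47 + 6 \cdot 1\right)^{2} = \left(47 + 6\right)^{2} = 53^{2} = 2809$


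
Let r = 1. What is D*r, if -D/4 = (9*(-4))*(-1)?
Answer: -144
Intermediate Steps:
D = -144 (D = -4*9*(-4)*(-1) = -(-144)*(-1) = -4*36 = -144)
D*r = -144*1 = -144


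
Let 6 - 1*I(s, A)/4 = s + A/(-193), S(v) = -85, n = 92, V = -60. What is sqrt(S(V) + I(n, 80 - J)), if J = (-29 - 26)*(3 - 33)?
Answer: I*sqrt(17191861)/193 ≈ 21.483*I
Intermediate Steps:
J = 1650 (J = -55*(-30) = 1650)
I(s, A) = 24 - 4*s + 4*A/193 (I(s, A) = 24 - 4*(s + A/(-193)) = 24 - 4*(s + A*(-1/193)) = 24 - 4*(s - A/193) = 24 + (-4*s + 4*A/193) = 24 - 4*s + 4*A/193)
sqrt(S(V) + I(n, 80 - J)) = sqrt(-85 + (24 - 4*92 + 4*(80 - 1*1650)/193)) = sqrt(-85 + (24 - 368 + 4*(80 - 1650)/193)) = sqrt(-85 + (24 - 368 + (4/193)*(-1570))) = sqrt(-85 + (24 - 368 - 6280/193)) = sqrt(-85 - 72672/193) = sqrt(-89077/193) = I*sqrt(17191861)/193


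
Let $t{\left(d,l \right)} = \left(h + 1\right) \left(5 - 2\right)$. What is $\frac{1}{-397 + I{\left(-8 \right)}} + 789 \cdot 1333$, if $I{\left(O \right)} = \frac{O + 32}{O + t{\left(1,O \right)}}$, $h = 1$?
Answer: $\frac{430160432}{409} \approx 1.0517 \cdot 10^{6}$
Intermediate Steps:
$t{\left(d,l \right)} = 6$ ($t{\left(d,l \right)} = \left(1 + 1\right) \left(5 - 2\right) = 2 \cdot 3 = 6$)
$I{\left(O \right)} = \frac{32 + O}{6 + O}$ ($I{\left(O \right)} = \frac{O + 32}{O + 6} = \frac{32 + O}{6 + O}$)
$\frac{1}{-397 + I{\left(-8 \right)}} + 789 \cdot 1333 = \frac{1}{-397 + \frac{32 - 8}{6 - 8}} + 789 \cdot 1333 = \frac{1}{-397 + \frac{1}{-2} \cdot 24} + 1051737 = \frac{1}{-397 - 12} + 1051737 = \frac{1}{-409} + 1051737 = - \frac{1}{409} + 1051737 = \frac{430160432}{409}$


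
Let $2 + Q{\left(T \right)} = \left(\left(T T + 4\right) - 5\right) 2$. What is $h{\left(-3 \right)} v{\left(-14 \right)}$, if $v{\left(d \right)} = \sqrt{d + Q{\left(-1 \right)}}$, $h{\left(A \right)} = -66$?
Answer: $- 264 i \approx - 264.0 i$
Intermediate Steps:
$Q{\left(T \right)} = -4 + 2 T^{2}$ ($Q{\left(T \right)} = -2 + \left(\left(T T + 4\right) - 5\right) 2 = -2 + \left(\left(T^{2} + 4\right) - 5\right) 2 = -2 + \left(\left(4 + T^{2}\right) - 5\right) 2 = -2 + \left(-1 + T^{2}\right) 2 = -2 + \left(-2 + 2 T^{2}\right) = -4 + 2 T^{2}$)
$v{\left(d \right)} = \sqrt{-2 + d}$ ($v{\left(d \right)} = \sqrt{d - \left(4 - 2 \left(-1\right)^{2}\right)} = \sqrt{d + \left(-4 + 2 \cdot 1\right)} = \sqrt{d + \left(-4 + 2\right)} = \sqrt{d - 2} = \sqrt{-2 + d}$)
$h{\left(-3 \right)} v{\left(-14 \right)} = - 66 \sqrt{-2 - 14} = - 66 \sqrt{-16} = - 66 \cdot 4 i = - 264 i$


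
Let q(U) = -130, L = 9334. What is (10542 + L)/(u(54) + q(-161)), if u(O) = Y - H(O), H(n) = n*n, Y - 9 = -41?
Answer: -9938/1539 ≈ -6.4574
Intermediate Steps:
Y = -32 (Y = 9 - 41 = -32)
H(n) = n²
u(O) = -32 - O²
(10542 + L)/(u(54) + q(-161)) = (10542 + 9334)/((-32 - 1*54²) - 130) = 19876/((-32 - 1*2916) - 130) = 19876/((-32 - 2916) - 130) = 19876/(-2948 - 130) = 19876/(-3078) = 19876*(-1/3078) = -9938/1539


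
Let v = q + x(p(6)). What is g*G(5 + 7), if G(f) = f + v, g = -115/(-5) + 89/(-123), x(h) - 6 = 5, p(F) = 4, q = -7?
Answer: 43840/123 ≈ 356.42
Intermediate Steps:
x(h) = 11 (x(h) = 6 + 5 = 11)
g = 2740/123 (g = -115*(-⅕) + 89*(-1/123) = 23 - 89/123 = 2740/123 ≈ 22.276)
v = 4 (v = -7 + 11 = 4)
G(f) = 4 + f (G(f) = f + 4 = 4 + f)
g*G(5 + 7) = 2740*(4 + (5 + 7))/123 = 2740*(4 + 12)/123 = (2740/123)*16 = 43840/123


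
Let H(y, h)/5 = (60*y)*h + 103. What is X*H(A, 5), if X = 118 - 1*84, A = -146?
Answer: -7428490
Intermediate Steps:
H(y, h) = 515 + 300*h*y (H(y, h) = 5*((60*y)*h + 103) = 5*(60*h*y + 103) = 5*(103 + 60*h*y) = 515 + 300*h*y)
X = 34 (X = 118 - 84 = 34)
X*H(A, 5) = 34*(515 + 300*5*(-146)) = 34*(515 - 219000) = 34*(-218485) = -7428490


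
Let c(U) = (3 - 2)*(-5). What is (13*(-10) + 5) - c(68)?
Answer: -120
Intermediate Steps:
c(U) = -5 (c(U) = 1*(-5) = -5)
(13*(-10) + 5) - c(68) = (13*(-10) + 5) - 1*(-5) = (-130 + 5) + 5 = -125 + 5 = -120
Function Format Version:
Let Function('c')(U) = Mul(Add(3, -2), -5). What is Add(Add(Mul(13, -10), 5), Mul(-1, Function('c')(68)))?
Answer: -120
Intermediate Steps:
Function('c')(U) = -5 (Function('c')(U) = Mul(1, -5) = -5)
Add(Add(Mul(13, -10), 5), Mul(-1, Function('c')(68))) = Add(Add(Mul(13, -10), 5), Mul(-1, -5)) = Add(Add(-130, 5), 5) = Add(-125, 5) = -120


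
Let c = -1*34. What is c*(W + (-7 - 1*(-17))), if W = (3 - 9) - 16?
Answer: 408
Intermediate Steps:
c = -34
W = -22 (W = -6 - 16 = -22)
c*(W + (-7 - 1*(-17))) = -34*(-22 + (-7 - 1*(-17))) = -34*(-22 + (-7 + 17)) = -34*(-22 + 10) = -34*(-12) = 408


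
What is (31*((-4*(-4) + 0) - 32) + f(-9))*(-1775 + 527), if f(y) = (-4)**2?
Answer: 599040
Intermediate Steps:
f(y) = 16
(31*((-4*(-4) + 0) - 32) + f(-9))*(-1775 + 527) = (31*((-4*(-4) + 0) - 32) + 16)*(-1775 + 527) = (31*((16 + 0) - 32) + 16)*(-1248) = (31*(16 - 32) + 16)*(-1248) = (31*(-16) + 16)*(-1248) = (-496 + 16)*(-1248) = -480*(-1248) = 599040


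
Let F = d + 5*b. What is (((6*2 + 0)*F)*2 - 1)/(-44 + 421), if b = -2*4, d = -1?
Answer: -985/377 ≈ -2.6127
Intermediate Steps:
b = -8
F = -41 (F = -1 + 5*(-8) = -1 - 40 = -41)
(((6*2 + 0)*F)*2 - 1)/(-44 + 421) = (((6*2 + 0)*(-41))*2 - 1)/(-44 + 421) = (((12 + 0)*(-41))*2 - 1)/377 = ((12*(-41))*2 - 1)*(1/377) = (-492*2 - 1)*(1/377) = (-984 - 1)*(1/377) = -985*1/377 = -985/377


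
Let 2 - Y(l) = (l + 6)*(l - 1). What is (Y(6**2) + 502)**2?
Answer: 933156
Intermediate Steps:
Y(l) = 2 - (-1 + l)*(6 + l) (Y(l) = 2 - (l + 6)*(l - 1) = 2 - (6 + l)*(-1 + l) = 2 - (-1 + l)*(6 + l))
(Y(6**2) + 502)**2 = ((8 - (6**2)**2 - 5*6**2) + 502)**2 = ((8 - 1*36**2 - 5*36) + 502)**2 = ((8 - 1*1296 - 180) + 502)**2 = ((8 - 1296 - 180) + 502)**2 = (-1468 + 502)**2 = (-966)**2 = 933156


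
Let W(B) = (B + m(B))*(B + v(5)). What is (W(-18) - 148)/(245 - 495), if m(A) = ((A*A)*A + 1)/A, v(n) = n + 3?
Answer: 28867/2250 ≈ 12.830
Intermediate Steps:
v(n) = 3 + n
m(A) = (1 + A**3)/A (m(A) = (A**2*A + 1)/A = (A**3 + 1)/A = (1 + A**3)/A)
W(B) = (8 + B)*(B + (1 + B**3)/B) (W(B) = (B + (1 + B**3)/B)*(B + (3 + 5)) = (B + (1 + B**3)/B)*(B + 8) = (B + (1 + B**3)/B)*(8 + B) = (8 + B)*(B + (1 + B**3)/B))
(W(-18) - 148)/(245 - 495) = ((1 + (-18)**3 + 8*(-18) + 8/(-18) + 9*(-18)**2) - 148)/(245 - 495) = ((1 - 5832 - 144 + 8*(-1/18) + 9*324) - 148)/(-250) = ((1 - 5832 - 144 - 4/9 + 2916) - 148)*(-1/250) = (-27535/9 - 148)*(-1/250) = -28867/9*(-1/250) = 28867/2250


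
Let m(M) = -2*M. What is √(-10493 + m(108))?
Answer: I*√10709 ≈ 103.48*I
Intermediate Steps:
√(-10493 + m(108)) = √(-10493 - 2*108) = √(-10493 - 216) = √(-10709) = I*√10709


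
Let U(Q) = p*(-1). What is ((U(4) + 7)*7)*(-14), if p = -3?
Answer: -980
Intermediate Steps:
U(Q) = 3 (U(Q) = -3*(-1) = 3)
((U(4) + 7)*7)*(-14) = ((3 + 7)*7)*(-14) = (10*7)*(-14) = 70*(-14) = -980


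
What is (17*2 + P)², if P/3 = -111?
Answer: 89401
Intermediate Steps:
P = -333 (P = 3*(-111) = -333)
(17*2 + P)² = (17*2 - 333)² = (34 - 333)² = (-299)² = 89401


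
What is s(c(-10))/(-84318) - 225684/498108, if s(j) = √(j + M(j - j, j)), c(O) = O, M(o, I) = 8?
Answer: -18807/41509 - I*√2/84318 ≈ -0.45308 - 1.6772e-5*I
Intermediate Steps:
s(j) = √(8 + j) (s(j) = √(j + 8) = √(8 + j))
s(c(-10))/(-84318) - 225684/498108 = √(8 - 10)/(-84318) - 225684/498108 = √(-2)*(-1/84318) - 225684*1/498108 = (I*√2)*(-1/84318) - 18807/41509 = -I*√2/84318 - 18807/41509 = -18807/41509 - I*√2/84318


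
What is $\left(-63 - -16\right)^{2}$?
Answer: $2209$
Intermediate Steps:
$\left(-63 - -16\right)^{2} = \left(-63 + 16\right)^{2} = \left(-47\right)^{2} = 2209$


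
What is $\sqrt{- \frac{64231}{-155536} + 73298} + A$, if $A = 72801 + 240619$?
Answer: $313420 + \frac{\sqrt{110824668383439}}{38884} \approx 3.1369 \cdot 10^{5}$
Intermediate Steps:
$A = 313420$
$\sqrt{- \frac{64231}{-155536} + 73298} + A = \sqrt{- \frac{64231}{-155536} + 73298} + 313420 = \sqrt{\left(-64231\right) \left(- \frac{1}{155536}\right) + 73298} + 313420 = \sqrt{\frac{64231}{155536} + 73298} + 313420 = \sqrt{\frac{11400541959}{155536}} + 313420 = \frac{\sqrt{110824668383439}}{38884} + 313420 = 313420 + \frac{\sqrt{110824668383439}}{38884}$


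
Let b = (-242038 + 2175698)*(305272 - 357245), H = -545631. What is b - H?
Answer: -100497565549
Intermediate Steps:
b = -100498111180 (b = 1933660*(-51973) = -100498111180)
b - H = -100498111180 - 1*(-545631) = -100498111180 + 545631 = -100497565549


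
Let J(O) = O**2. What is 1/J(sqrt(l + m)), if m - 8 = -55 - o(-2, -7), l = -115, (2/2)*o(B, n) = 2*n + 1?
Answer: -1/149 ≈ -0.0067114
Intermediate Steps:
o(B, n) = 1 + 2*n (o(B, n) = 2*n + 1 = 1 + 2*n)
m = -34 (m = 8 + (-55 - (1 + 2*(-7))) = 8 + (-55 - (1 - 14)) = 8 + (-55 - 1*(-13)) = 8 + (-55 + 13) = 8 - 42 = -34)
1/J(sqrt(l + m)) = 1/((sqrt(-115 - 34))**2) = 1/((sqrt(-149))**2) = 1/((I*sqrt(149))**2) = 1/(-149) = -1/149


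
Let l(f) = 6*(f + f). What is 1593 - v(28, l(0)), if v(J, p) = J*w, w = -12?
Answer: 1929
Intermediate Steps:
l(f) = 12*f (l(f) = 6*(2*f) = 12*f)
v(J, p) = -12*J (v(J, p) = J*(-12) = -12*J)
1593 - v(28, l(0)) = 1593 - (-12)*28 = 1593 - 1*(-336) = 1593 + 336 = 1929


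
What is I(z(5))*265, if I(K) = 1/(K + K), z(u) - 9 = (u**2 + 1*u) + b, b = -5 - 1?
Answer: 265/66 ≈ 4.0152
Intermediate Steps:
b = -6
z(u) = 3 + u + u**2 (z(u) = 9 + ((u**2 + 1*u) - 6) = 9 + ((u**2 + u) - 6) = 9 + ((u + u**2) - 6) = 9 + (-6 + u + u**2) = 3 + u + u**2)
I(K) = 1/(2*K)
I(z(5))*265 = (1/(2*(3 + 5 + 5**2)))*265 = (1/(2*(3 + 5 + 25)))*265 = ((1/2)/33)*265 = ((1/2)*(1/33))*265 = (1/66)*265 = 265/66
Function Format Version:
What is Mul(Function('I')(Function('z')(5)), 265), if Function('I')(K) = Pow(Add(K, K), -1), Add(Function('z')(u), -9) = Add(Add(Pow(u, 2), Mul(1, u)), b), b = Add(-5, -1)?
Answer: Rational(265, 66) ≈ 4.0152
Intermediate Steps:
b = -6
Function('z')(u) = Add(3, u, Pow(u, 2)) (Function('z')(u) = Add(9, Add(Add(Pow(u, 2), Mul(1, u)), -6)) = Add(9, Add(Add(Pow(u, 2), u), -6)) = Add(9, Add(Add(u, Pow(u, 2)), -6)) = Add(9, Add(-6, u, Pow(u, 2))) = Add(3, u, Pow(u, 2)))
Function('I')(K) = Mul(Rational(1, 2), Pow(K, -1)) (Function('I')(K) = Pow(Mul(2, K), -1) = Mul(Rational(1, 2), Pow(K, -1)))
Mul(Function('I')(Function('z')(5)), 265) = Mul(Mul(Rational(1, 2), Pow(Add(3, 5, Pow(5, 2)), -1)), 265) = Mul(Mul(Rational(1, 2), Pow(Add(3, 5, 25), -1)), 265) = Mul(Mul(Rational(1, 2), Pow(33, -1)), 265) = Mul(Mul(Rational(1, 2), Rational(1, 33)), 265) = Mul(Rational(1, 66), 265) = Rational(265, 66)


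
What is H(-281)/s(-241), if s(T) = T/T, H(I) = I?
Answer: -281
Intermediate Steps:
s(T) = 1
H(-281)/s(-241) = -281/1 = -281*1 = -281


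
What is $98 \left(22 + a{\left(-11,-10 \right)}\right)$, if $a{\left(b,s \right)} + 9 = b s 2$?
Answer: $22834$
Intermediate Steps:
$a{\left(b,s \right)} = -9 + 2 b s$ ($a{\left(b,s \right)} = -9 + b s 2 = -9 + 2 b s$)
$98 \left(22 + a{\left(-11,-10 \right)}\right) = 98 \left(22 - \left(9 + 22 \left(-10\right)\right)\right) = 98 \left(22 + \left(-9 + 220\right)\right) = 98 \left(22 + 211\right) = 98 \cdot 233 = 22834$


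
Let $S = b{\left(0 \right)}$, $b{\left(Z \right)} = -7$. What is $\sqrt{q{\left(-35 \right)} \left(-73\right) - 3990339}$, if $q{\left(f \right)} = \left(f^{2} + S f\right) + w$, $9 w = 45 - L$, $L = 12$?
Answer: $\frac{25 i \sqrt{59010}}{3} \approx 2024.3 i$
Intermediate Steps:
$w = \frac{11}{3}$ ($w = \frac{45 - 12}{9} = \frac{1}{9} \cdot 33 = \frac{11}{3} \approx 3.6667$)
$S = -7$
$q{\left(f \right)} = \frac{11}{3} + f^{2} - 7 f$ ($q{\left(f \right)} = \left(f^{2} - 7 f\right) + \frac{11}{3} = \frac{11}{3} + f^{2} - 7 f$)
$\sqrt{q{\left(-35 \right)} \left(-73\right) - 3990339} = \sqrt{\left(\frac{11}{3} + \left(-35\right)^{2} - -245\right) \left(-73\right) - 3990339} = \sqrt{\left(\frac{11}{3} + 1225 + 245\right) \left(-73\right) - 3990339} = \sqrt{\frac{4421}{3} \left(-73\right) - 3990339} = \sqrt{- \frac{322733}{3} - 3990339} = \sqrt{- \frac{12293750}{3}} = \frac{25 i \sqrt{59010}}{3}$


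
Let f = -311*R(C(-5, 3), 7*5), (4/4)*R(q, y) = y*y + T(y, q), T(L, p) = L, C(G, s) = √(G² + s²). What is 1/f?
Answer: -1/391860 ≈ -2.5519e-6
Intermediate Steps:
R(q, y) = y + y² (R(q, y) = y*y + y = y² + y = y + y²)
f = -391860 (f = -311*7*5*(1 + 7*5) = -10885*(1 + 35) = -10885*36 = -311*1260 = -391860)
1/f = 1/(-391860) = -1/391860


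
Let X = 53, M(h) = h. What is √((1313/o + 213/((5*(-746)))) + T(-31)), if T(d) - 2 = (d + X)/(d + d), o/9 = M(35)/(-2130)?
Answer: I*√52340242231770990/2428230 ≈ 94.217*I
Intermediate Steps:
o = -21/142 (o = 9*(35/(-2130)) = 9*(35*(-1/2130)) = 9*(-7/426) = -21/142 ≈ -0.14789)
T(d) = 2 + (53 + d)/(2*d) (T(d) = 2 + (d + 53)/(d + d) = 2 + (53 + d)/((2*d)) = 2 + (53 + d)*(1/(2*d)) = 2 + (53 + d)/(2*d))
√((1313/o + 213/((5*(-746)))) + T(-31)) = √((1313/(-21/142) + 213/((5*(-746)))) + (½)*(53 + 5*(-31))/(-31)) = √((1313*(-142/21) + 213/(-3730)) + (½)*(-1/31)*(53 - 155)) = √((-186446/21 + 213*(-1/3730)) + (½)*(-1/31)*(-102)) = √((-186446/21 - 213/3730) + 51/31) = √(-695448053/78330 + 51/31) = √(-21554894813/2428230) = I*√52340242231770990/2428230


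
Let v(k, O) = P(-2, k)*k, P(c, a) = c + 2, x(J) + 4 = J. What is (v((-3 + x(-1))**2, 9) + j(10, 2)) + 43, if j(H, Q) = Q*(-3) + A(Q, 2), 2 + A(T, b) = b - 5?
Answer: 32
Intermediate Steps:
x(J) = -4 + J
P(c, a) = 2 + c
A(T, b) = -7 + b (A(T, b) = -2 + (b - 5) = -2 + (-5 + b) = -7 + b)
v(k, O) = 0 (v(k, O) = (2 - 2)*k = 0*k = 0)
j(H, Q) = -5 - 3*Q (j(H, Q) = Q*(-3) + (-7 + 2) = -3*Q - 5 = -5 - 3*Q)
(v((-3 + x(-1))**2, 9) + j(10, 2)) + 43 = (0 + (-5 - 3*2)) + 43 = (0 + (-5 - 6)) + 43 = (0 - 11) + 43 = -11 + 43 = 32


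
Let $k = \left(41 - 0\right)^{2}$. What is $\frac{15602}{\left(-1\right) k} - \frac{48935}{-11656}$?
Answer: $- \frac{99597177}{19593736} \approx -5.0831$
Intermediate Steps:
$k = 1681$ ($k = \left(41 + 0\right)^{2} = 41^{2} = 1681$)
$\frac{15602}{\left(-1\right) k} - \frac{48935}{-11656} = \frac{15602}{\left(-1\right) 1681} - \frac{48935}{-11656} = \frac{15602}{-1681} - - \frac{48935}{11656} = 15602 \left(- \frac{1}{1681}\right) + \frac{48935}{11656} = - \frac{15602}{1681} + \frac{48935}{11656} = - \frac{99597177}{19593736}$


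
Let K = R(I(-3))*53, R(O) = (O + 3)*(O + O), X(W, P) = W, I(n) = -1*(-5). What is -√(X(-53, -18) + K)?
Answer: -√4187 ≈ -64.707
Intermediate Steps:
I(n) = 5
R(O) = 2*O*(3 + O) (R(O) = (3 + O)*(2*O) = 2*O*(3 + O))
K = 4240 (K = (2*5*(3 + 5))*53 = (2*5*8)*53 = 80*53 = 4240)
-√(X(-53, -18) + K) = -√(-53 + 4240) = -√4187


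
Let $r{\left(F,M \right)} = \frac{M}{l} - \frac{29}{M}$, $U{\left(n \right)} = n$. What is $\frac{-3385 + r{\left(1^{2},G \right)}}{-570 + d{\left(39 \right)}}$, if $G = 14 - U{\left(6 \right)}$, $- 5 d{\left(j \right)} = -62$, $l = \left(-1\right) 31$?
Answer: $\frac{4202215}{691424} \approx 6.0776$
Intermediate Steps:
$l = -31$
$d{\left(j \right)} = \frac{62}{5}$ ($d{\left(j \right)} = \left(- \frac{1}{5}\right) \left(-62\right) = \frac{62}{5}$)
$G = 8$ ($G = 14 - 6 = 8$)
$r{\left(F,M \right)} = - \frac{29}{M} - \frac{M}{31}$ ($r{\left(F,M \right)} = \frac{M}{-31} - \frac{29}{M} = M \left(- \frac{1}{31}\right) - \frac{29}{M} = - \frac{M}{31} - \frac{29}{M} = - \frac{29}{M} - \frac{M}{31}$)
$\frac{-3385 + r{\left(1^{2},G \right)}}{-570 + d{\left(39 \right)}} = \frac{-3385 - \left(\frac{8}{31} + \frac{29}{8}\right)}{-570 + \frac{62}{5}} = \frac{-3385 - \frac{963}{248}}{- \frac{2788}{5}} = \left(-3385 - \frac{963}{248}\right) \left(- \frac{5}{2788}\right) = \left(- \frac{840443}{248}\right) \left(- \frac{5}{2788}\right) = \frac{4202215}{691424}$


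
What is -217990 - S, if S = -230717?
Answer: 12727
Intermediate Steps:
-217990 - S = -217990 - 1*(-230717) = -217990 + 230717 = 12727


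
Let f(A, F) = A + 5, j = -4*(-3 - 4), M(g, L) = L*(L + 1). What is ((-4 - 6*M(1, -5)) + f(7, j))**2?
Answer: 12544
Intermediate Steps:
M(g, L) = L*(1 + L)
j = 28 (j = -4*(-7) = 28)
f(A, F) = 5 + A
((-4 - 6*M(1, -5)) + f(7, j))**2 = ((-4 - (-30)*(1 - 5)) + (5 + 7))**2 = ((-4 - (-30)*(-4)) + 12)**2 = ((-4 - 6*20) + 12)**2 = ((-4 - 120) + 12)**2 = (-124 + 12)**2 = (-112)**2 = 12544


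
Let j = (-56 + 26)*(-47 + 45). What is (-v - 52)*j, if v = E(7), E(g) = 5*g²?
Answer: -17820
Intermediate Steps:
j = 60 (j = -30*(-2) = 60)
v = 245 (v = 5*7² = 5*49 = 245)
(-v - 52)*j = (-1*245 - 52)*60 = (-245 - 52)*60 = -297*60 = -17820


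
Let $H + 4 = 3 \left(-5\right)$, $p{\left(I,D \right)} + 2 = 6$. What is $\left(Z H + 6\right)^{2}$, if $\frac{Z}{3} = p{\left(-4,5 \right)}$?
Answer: $49284$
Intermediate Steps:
$p{\left(I,D \right)} = 4$ ($p{\left(I,D \right)} = -2 + 6 = 4$)
$H = -19$ ($H = -4 + 3 \left(-5\right) = -4 - 15 = -19$)
$Z = 12$ ($Z = 3 \cdot 4 = 12$)
$\left(Z H + 6\right)^{2} = \left(12 \left(-19\right) + 6\right)^{2} = \left(-228 + 6\right)^{2} = \left(-222\right)^{2} = 49284$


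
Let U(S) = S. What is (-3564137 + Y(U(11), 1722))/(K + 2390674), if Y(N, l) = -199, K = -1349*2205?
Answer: 3564336/583871 ≈ 6.1047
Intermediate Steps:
K = -2974545
(-3564137 + Y(U(11), 1722))/(K + 2390674) = (-3564137 - 199)/(-2974545 + 2390674) = -3564336/(-583871) = -3564336*(-1/583871) = 3564336/583871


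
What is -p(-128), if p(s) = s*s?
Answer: -16384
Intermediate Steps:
p(s) = s²
-p(-128) = -1*(-128)² = -1*16384 = -16384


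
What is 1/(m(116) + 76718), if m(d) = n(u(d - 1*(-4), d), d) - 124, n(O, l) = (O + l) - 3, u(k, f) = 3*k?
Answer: 1/77067 ≈ 1.2976e-5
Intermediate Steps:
n(O, l) = -3 + O + l
m(d) = -115 + 4*d (m(d) = (-3 + 3*(d - 1*(-4)) + d) - 124 = (-3 + 3*(d + 4) + d) - 124 = (-3 + 3*(4 + d) + d) - 124 = (-3 + (12 + 3*d) + d) - 124 = (9 + 4*d) - 124 = -115 + 4*d)
1/(m(116) + 76718) = 1/((-115 + 4*116) + 76718) = 1/((-115 + 464) + 76718) = 1/(349 + 76718) = 1/77067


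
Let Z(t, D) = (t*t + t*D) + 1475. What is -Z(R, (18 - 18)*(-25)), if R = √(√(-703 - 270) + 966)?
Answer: -2441 - I*√973 ≈ -2441.0 - 31.193*I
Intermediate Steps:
R = √(966 + I*√973) (R = √(√(-973) + 966) = √(I*√973 + 966) = √(966 + I*√973) ≈ 31.085 + 0.50174*I)
Z(t, D) = 1475 + t² + D*t (Z(t, D) = (t² + D*t) + 1475 = 1475 + t² + D*t)
-Z(R, (18 - 18)*(-25)) = -(1475 + (√(966 + I*√973))² + ((18 - 18)*(-25))*√(966 + I*√973)) = -(1475 + (966 + I*√973) + (0*(-25))*√(966 + I*√973)) = -(1475 + (966 + I*√973) + 0*√(966 + I*√973)) = -(1475 + (966 + I*√973) + 0) = -(2441 + I*√973) = -2441 - I*√973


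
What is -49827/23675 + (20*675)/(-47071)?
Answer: -2665019217/1114405925 ≈ -2.3914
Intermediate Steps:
-49827/23675 + (20*675)/(-47071) = -49827*1/23675 + 13500*(-1/47071) = -49827/23675 - 13500/47071 = -2665019217/1114405925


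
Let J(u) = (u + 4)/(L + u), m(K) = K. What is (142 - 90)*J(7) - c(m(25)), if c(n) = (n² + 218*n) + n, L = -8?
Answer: -6672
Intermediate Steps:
c(n) = n² + 219*n
J(u) = (4 + u)/(-8 + u) (J(u) = (u + 4)/(-8 + u) = (4 + u)/(-8 + u))
(142 - 90)*J(7) - c(m(25)) = (142 - 90)*((4 + 7)/(-8 + 7)) - 25*(219 + 25) = 52*(11/(-1)) - 25*244 = 52*(-1*11) - 1*6100 = 52*(-11) - 6100 = -572 - 6100 = -6672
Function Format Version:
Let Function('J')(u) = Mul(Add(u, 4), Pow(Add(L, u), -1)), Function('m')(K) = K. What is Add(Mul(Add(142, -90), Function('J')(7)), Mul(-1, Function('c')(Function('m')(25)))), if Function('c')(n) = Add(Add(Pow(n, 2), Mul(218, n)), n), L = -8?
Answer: -6672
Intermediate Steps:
Function('c')(n) = Add(Pow(n, 2), Mul(219, n))
Function('J')(u) = Mul(Pow(Add(-8, u), -1), Add(4, u)) (Function('J')(u) = Mul(Add(u, 4), Pow(Add(-8, u), -1)) = Mul(Add(4, u), Pow(Add(-8, u), -1)) = Mul(Pow(Add(-8, u), -1), Add(4, u)))
Add(Mul(Add(142, -90), Function('J')(7)), Mul(-1, Function('c')(Function('m')(25)))) = Add(Mul(Add(142, -90), Mul(Pow(Add(-8, 7), -1), Add(4, 7))), Mul(-1, Mul(25, Add(219, 25)))) = Add(Mul(52, Mul(Pow(-1, -1), 11)), Mul(-1, Mul(25, 244))) = Add(Mul(52, Mul(-1, 11)), Mul(-1, 6100)) = Add(Mul(52, -11), -6100) = Add(-572, -6100) = -6672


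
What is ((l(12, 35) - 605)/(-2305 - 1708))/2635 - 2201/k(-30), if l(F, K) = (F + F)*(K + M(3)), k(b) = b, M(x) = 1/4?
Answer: 930957121/12689106 ≈ 73.367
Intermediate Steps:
M(x) = ¼
l(F, K) = 2*F*(¼ + K) (l(F, K) = (F + F)*(K + ¼) = (2*F)*(¼ + K) = 2*F*(¼ + K))
((l(12, 35) - 605)/(-2305 - 1708))/2635 - 2201/k(-30) = (((½)*12*(1 + 4*35) - 605)/(-2305 - 1708))/2635 - 2201/(-30) = (((½)*12*(1 + 140) - 605)/(-4013))*(1/2635) - 2201*(-1/30) = (((½)*12*141 - 605)*(-1/4013))*(1/2635) + 2201/30 = ((846 - 605)*(-1/4013))*(1/2635) + 2201/30 = (241*(-1/4013))*(1/2635) + 2201/30 = -241/4013*1/2635 + 2201/30 = -241/10574255 + 2201/30 = 930957121/12689106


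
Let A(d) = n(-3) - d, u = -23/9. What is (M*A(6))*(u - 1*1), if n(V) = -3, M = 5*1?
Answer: 160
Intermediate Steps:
M = 5
u = -23/9 (u = -23*⅑ = -23/9 ≈ -2.5556)
A(d) = -3 - d
(M*A(6))*(u - 1*1) = (5*(-3 - 1*6))*(-23/9 - 1*1) = (5*(-3 - 6))*(-23/9 - 1) = (5*(-9))*(-32/9) = -45*(-32/9) = 160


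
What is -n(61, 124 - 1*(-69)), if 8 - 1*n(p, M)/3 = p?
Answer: 159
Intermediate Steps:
n(p, M) = 24 - 3*p
-n(61, 124 - 1*(-69)) = -(24 - 3*61) = -(24 - 183) = -1*(-159) = 159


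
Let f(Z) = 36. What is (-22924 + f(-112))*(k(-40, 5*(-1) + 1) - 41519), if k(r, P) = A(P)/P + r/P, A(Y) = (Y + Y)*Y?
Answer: 950241096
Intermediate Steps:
A(Y) = 2*Y² (A(Y) = (2*Y)*Y = 2*Y²)
k(r, P) = 2*P + r/P (k(r, P) = (2*P²)/P + r/P = 2*P + r/P)
(-22924 + f(-112))*(k(-40, 5*(-1) + 1) - 41519) = (-22924 + 36)*((2*(5*(-1) + 1) - 40/(5*(-1) + 1)) - 41519) = -22888*((2*(-5 + 1) - 40/(-5 + 1)) - 41519) = -22888*((2*(-4) - 40/(-4)) - 41519) = -22888*((-8 - 40*(-¼)) - 41519) = -22888*((-8 + 10) - 41519) = -22888*(2 - 41519) = -22888*(-41517) = 950241096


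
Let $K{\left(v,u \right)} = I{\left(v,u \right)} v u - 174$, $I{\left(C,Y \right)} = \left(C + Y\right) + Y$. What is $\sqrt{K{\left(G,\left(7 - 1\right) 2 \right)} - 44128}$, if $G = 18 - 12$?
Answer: $i \sqrt{42142} \approx 205.29 i$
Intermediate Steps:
$I{\left(C,Y \right)} = C + 2 Y$
$G = 6$
$K{\left(v,u \right)} = -174 + u v \left(v + 2 u\right)$ ($K{\left(v,u \right)} = \left(v + 2 u\right) v u - 174 = v \left(v + 2 u\right) u - 174 = u v \left(v + 2 u\right) - 174 = -174 + u v \left(v + 2 u\right)$)
$\sqrt{K{\left(G,\left(7 - 1\right) 2 \right)} - 44128} = \sqrt{\left(-174 + \left(7 - 1\right) 2 \cdot 6 \left(6 + 2 \left(7 - 1\right) 2\right)\right) - 44128} = \sqrt{\left(-174 + 6 \cdot 2 \cdot 6 \left(6 + 2 \cdot 6 \cdot 2\right)\right) - 44128} = \sqrt{\left(-174 + 12 \cdot 6 \left(6 + 2 \cdot 12\right)\right) - 44128} = \sqrt{\left(-174 + 12 \cdot 6 \left(6 + 24\right)\right) - 44128} = \sqrt{\left(-174 + 12 \cdot 6 \cdot 30\right) - 44128} = \sqrt{\left(-174 + 2160\right) - 44128} = \sqrt{1986 - 44128} = \sqrt{-42142} = i \sqrt{42142}$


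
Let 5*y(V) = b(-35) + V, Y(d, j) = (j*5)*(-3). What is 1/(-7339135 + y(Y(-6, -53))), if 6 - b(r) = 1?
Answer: -1/7338975 ≈ -1.3626e-7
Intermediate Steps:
b(r) = 5 (b(r) = 6 - 1*1 = 6 - 1 = 5)
Y(d, j) = -15*j (Y(d, j) = (5*j)*(-3) = -15*j)
y(V) = 1 + V/5 (y(V) = (5 + V)/5 = 1 + V/5)
1/(-7339135 + y(Y(-6, -53))) = 1/(-7339135 + (1 + (-15*(-53))/5)) = 1/(-7339135 + (1 + (1/5)*795)) = 1/(-7339135 + (1 + 159)) = 1/(-7339135 + 160) = 1/(-7338975) = -1/7338975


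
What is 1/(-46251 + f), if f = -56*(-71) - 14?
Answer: -1/42289 ≈ -2.3647e-5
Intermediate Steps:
f = 3962 (f = 3976 - 14 = 3962)
1/(-46251 + f) = 1/(-46251 + 3962) = 1/(-42289) = -1/42289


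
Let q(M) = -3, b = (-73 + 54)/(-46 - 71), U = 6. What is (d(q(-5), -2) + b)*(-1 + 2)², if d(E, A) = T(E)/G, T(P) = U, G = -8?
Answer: -275/468 ≈ -0.58761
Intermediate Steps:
T(P) = 6
b = 19/117 (b = -19/(-117) = -19*(-1/117) = 19/117 ≈ 0.16239)
d(E, A) = -¾ (d(E, A) = 6/(-8) = 6*(-⅛) = -¾)
(d(q(-5), -2) + b)*(-1 + 2)² = (-¾ + 19/117)*(-1 + 2)² = -275/468*1² = -275/468*1 = -275/468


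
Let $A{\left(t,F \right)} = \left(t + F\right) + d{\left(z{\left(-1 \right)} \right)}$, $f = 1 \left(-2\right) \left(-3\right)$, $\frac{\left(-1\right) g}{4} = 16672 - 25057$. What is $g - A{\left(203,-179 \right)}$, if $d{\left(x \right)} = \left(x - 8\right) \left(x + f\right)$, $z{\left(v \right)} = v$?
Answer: $33561$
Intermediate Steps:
$g = 33540$ ($g = - 4 \left(16672 - 25057\right) = \left(-4\right) \left(-8385\right) = 33540$)
$f = 6$ ($f = \left(-2\right) \left(-3\right) = 6$)
$d{\left(x \right)} = \left(-8 + x\right) \left(6 + x\right)$ ($d{\left(x \right)} = \left(x - 8\right) \left(x + 6\right) = \left(-8 + x\right) \left(6 + x\right)$)
$A{\left(t,F \right)} = -45 + F + t$ ($A{\left(t,F \right)} = \left(t + F\right) - \left(46 - 1\right) = \left(F + t\right) + \left(-48 + 1 + 2\right) = \left(F + t\right) - 45 = -45 + F + t$)
$g - A{\left(203,-179 \right)} = 33540 - \left(-45 - 179 + 203\right) = 33540 - -21 = 33540 + 21 = 33561$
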